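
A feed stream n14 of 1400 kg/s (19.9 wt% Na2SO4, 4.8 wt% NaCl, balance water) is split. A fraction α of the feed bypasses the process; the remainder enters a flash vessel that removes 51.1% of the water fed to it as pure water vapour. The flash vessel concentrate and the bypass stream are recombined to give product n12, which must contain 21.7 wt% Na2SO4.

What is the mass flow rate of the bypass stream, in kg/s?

All 1400×0.199 = 278.6 kg/s of Na2SO4 reaches n12, so n12 = 278.6/0.217 = 1283.9 kg/s and vapour = 116.13 kg/s.
The evaporator receives (1−α)·1400 of feed at 0.753 water and removes 0.511 of that water:
0.511×0.753×(1−α)×1400 = 116.13
(1−α) = 116.13/538.7 = 0.2156;  α = 0.7844.
Bypass flow = 0.7844×1400 = 1098.2 kg/s.

1098 kg/s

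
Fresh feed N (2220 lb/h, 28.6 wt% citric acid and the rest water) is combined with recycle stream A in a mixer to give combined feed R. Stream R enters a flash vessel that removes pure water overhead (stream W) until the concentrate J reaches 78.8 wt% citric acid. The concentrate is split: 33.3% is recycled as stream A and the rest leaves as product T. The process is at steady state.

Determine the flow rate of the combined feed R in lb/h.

Overall citric acid balance (none leaves overhead): citric acid in fresh feed = citric acid in product, i.e. 2220×0.286 = (1−0.333)·J·0.788.
J = 634.92/(0.788×0.667) = 1208 lb/h.
Recycle A = 0.333×1208 = 402.26 lb/h.
Combined feed R = 2220 + 402.26 = 2622.3 lb/h.

2622 lb/h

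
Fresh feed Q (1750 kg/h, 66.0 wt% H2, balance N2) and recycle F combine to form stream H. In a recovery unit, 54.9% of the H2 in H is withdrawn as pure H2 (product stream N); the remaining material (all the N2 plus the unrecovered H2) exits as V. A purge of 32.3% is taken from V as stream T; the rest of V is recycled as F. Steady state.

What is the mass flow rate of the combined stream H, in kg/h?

3505 kg/h

N2 enters only via Q and leaves only via the purge: 1750×0.340 = 0.323×(N2 in V), and the recovery unit passes all N2, so N2 in H = N2 in V = 1842.1 kg/h.
H2 in H: m_A = 1750×0.660 + (1−0.323)·(1−0.549)·m_A, so m_A = 1155/0.6947 = 1662.7 kg/h.
H = 1662.7 + 1842.1 = 3504.8 kg/h.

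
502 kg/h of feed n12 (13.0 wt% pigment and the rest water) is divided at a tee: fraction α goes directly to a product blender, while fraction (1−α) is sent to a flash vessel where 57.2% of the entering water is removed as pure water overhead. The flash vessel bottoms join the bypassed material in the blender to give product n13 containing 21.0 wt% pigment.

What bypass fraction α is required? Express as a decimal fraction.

0.234

All 502×0.130 = 65.26 kg/h of pigment reaches n13, so n13 = 65.26/0.210 = 310.76 kg/h and vapour = 191.24 kg/h.
The evaporator receives (1−α)·502 of feed at 0.870 water and removes 0.572 of that water:
0.572×0.870×(1−α)×502 = 191.24
(1−α) = 191.24/249.82 = 0.7655;  α = 0.2345.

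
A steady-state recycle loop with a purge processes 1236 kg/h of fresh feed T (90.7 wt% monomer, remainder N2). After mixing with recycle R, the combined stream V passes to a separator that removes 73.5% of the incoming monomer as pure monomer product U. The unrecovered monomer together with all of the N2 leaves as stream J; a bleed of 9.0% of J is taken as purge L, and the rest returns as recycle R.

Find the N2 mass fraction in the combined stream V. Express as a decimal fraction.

N2 enters only via T and leaves only via the purge: 1236×0.093 = 0.090×(N2 in J), and the separator passes all N2, so N2 in V = N2 in J = 1277.2 kg/h.
monomer in V: m_A = 1236×0.907 + (1−0.090)·(1−0.735)·m_A, so m_A = 1121.1/0.7589 = 1477.3 kg/h.
V = 1477.3 + 1277.2 = 2754.5 kg/h.
N2 fraction in V = 1277.2/2754.5 = 0.4637.

0.4637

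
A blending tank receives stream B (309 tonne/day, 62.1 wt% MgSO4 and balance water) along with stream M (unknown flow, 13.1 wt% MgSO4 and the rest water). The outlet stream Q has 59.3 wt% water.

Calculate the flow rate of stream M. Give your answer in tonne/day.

239.6 tonne/day

Let M be the unknown flow. Total out = 309 + M.
water balance: 117.11 + 0.869·M = 0.593·(309 + M)
(0.869 − 0.593)·M = 0.593×309 − 117.11 = 66.126
M = 66.126 / 0.276 = 239.59 tonne/day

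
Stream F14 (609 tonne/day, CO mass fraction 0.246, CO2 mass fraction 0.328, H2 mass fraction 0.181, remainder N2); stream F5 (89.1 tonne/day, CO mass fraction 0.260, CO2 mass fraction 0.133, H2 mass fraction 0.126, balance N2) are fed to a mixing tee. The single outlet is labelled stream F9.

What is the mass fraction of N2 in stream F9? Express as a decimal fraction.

Total flow out = 609 + 89.1 = 698.1 tonne/day.
N2 in = 609×0.245 + 89.1×0.481 = 192.06 tonne/day.
N2 mass fraction in F9 = 192.06/698.1 = 0.275.

0.275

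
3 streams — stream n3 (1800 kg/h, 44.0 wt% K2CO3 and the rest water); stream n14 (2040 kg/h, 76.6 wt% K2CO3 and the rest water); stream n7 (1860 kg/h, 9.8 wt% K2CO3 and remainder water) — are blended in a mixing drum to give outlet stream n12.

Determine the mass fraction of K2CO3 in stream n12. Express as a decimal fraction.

0.445

Total flow out = 1800 + 2040 + 1860 = 5700 kg/h.
K2CO3 in = 1800×0.440 + 2040×0.766 + 1860×0.098 = 2536.9 kg/h.
K2CO3 mass fraction in n12 = 2536.9/5700 = 0.445.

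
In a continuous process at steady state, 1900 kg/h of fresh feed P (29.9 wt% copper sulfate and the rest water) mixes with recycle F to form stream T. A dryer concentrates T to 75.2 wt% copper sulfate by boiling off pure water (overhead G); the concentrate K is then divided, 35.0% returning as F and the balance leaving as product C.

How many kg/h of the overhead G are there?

Overall copper sulfate balance (none leaves overhead): copper sulfate in fresh feed = copper sulfate in product, i.e. 1900×0.299 = (1−0.350)·K·0.752.
K = 568.1/(0.752×0.650) = 1162.2 kg/h.
Recycle F = 0.350×1162.2 = 406.78 kg/h.
Combined feed T = 1900 + 406.78 = 2306.8 kg/h.
Overhead G = T − K = 2306.8 − 1162.2 = 1144.5 kg/h.

1145 kg/h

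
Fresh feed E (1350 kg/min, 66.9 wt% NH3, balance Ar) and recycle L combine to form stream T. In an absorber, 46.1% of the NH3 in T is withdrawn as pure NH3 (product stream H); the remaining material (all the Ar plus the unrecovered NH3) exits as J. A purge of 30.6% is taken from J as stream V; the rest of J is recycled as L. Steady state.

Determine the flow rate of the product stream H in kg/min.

NH3 in T: m_A = 1350×0.669 + (1−0.306)·(1−0.461)·m_A, so m_A = 903.15/0.6259 = 1442.9 kg/min.
Product H = 0.461×1442.9 = 665.17 kg/min.

665.2 kg/min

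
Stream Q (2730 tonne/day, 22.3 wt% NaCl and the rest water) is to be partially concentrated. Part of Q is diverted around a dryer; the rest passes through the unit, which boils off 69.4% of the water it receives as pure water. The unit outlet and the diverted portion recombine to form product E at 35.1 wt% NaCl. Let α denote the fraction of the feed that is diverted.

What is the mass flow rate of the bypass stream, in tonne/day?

883.8 tonne/day

All 2730×0.223 = 608.79 tonne/day of NaCl reaches E, so E = 608.79/0.351 = 1734.4 tonne/day and vapour = 995.56 tonne/day.
The evaporator receives (1−α)·2730 of feed at 0.777 water and removes 0.694 of that water:
0.694×0.777×(1−α)×2730 = 995.56
(1−α) = 995.56/1472.1 = 0.6763;  α = 0.3237.
Bypass flow = 0.3237×2730 = 883.77 tonne/day.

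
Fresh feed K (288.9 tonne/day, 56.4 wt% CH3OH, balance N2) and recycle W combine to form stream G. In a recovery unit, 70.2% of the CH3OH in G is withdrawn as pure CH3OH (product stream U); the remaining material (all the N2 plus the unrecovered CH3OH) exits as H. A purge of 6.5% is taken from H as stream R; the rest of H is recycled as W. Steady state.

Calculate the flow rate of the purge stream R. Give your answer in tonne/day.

N2 enters only via K and leaves only via the purge: 288.9×0.436 = 0.065×(N2 in H), and the recovery unit passes all N2, so N2 in G = N2 in H = 1937.9 tonne/day.
CH3OH in G: m_A = 288.9×0.564 + (1−0.065)·(1−0.702)·m_A, so m_A = 162.94/0.7214 = 225.88 tonne/day.
H = (1−0.702)×225.88 + 1937.9 = 2005.2 tonne/day.
Purge R = 0.065×2005.2 = 130.34 tonne/day.

130.3 tonne/day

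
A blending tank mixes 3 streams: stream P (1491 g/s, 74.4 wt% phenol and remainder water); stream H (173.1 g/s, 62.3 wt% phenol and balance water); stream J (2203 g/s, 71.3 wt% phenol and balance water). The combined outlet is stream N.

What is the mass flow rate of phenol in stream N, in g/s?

2788 g/s

phenol out = phenol in = 1491×0.744 + 173.1×0.623 + 2203×0.713 = 2787.9 g/s.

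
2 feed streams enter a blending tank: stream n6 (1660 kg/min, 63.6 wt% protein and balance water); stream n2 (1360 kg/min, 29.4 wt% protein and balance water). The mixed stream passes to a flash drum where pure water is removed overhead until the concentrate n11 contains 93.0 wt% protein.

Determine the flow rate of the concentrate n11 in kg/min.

1565 kg/min

protein entering = 1660×0.636 + 1360×0.294 = 1455.6 kg/min.
All protein reports to n11, so n11 = 1455.6/0.930 = 1565.2 kg/min.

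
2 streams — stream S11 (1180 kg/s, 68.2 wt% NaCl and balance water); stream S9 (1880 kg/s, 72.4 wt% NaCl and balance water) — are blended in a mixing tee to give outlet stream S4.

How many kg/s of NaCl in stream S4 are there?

NaCl out = NaCl in = 1180×0.682 + 1880×0.724 = 2165.9 kg/s.

2166 kg/s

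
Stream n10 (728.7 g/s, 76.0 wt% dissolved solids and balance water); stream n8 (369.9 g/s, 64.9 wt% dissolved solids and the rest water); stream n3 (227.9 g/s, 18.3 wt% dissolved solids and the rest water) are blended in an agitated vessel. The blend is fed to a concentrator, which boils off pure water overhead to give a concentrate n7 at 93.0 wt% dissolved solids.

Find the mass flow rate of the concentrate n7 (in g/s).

898.5 g/s

dissolved solids entering = 728.7×0.760 + 369.9×0.649 + 227.9×0.183 = 835.58 g/s.
All dissolved solids reports to n7, so n7 = 835.58/0.930 = 898.48 g/s.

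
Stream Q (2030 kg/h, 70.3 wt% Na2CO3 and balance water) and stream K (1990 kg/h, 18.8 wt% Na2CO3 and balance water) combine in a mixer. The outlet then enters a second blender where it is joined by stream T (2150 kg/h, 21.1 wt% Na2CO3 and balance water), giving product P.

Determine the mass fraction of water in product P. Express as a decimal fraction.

0.635

Overall, product flow = 6170 kg/h.
water in = 2030×0.297 + 1990×0.812 + 2150×0.789 = 3915.1 kg/h.
water fraction in P = 0.635.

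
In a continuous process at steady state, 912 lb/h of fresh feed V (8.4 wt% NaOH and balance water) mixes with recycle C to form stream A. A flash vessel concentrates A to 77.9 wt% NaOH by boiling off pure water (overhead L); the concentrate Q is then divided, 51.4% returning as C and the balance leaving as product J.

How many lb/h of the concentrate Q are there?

202.3 lb/h

Overall NaOH balance (none leaves overhead): NaOH in fresh feed = NaOH in product, i.e. 912×0.084 = (1−0.514)·Q·0.779.
Q = 76.608/(0.779×0.486) = 202.35 lb/h.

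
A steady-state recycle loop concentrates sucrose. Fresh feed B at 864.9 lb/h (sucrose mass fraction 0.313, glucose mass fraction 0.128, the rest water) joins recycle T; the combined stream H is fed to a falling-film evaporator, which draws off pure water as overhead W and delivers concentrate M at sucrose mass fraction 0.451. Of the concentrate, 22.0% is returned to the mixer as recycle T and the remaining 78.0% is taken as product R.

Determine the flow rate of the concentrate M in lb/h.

769.6 lb/h

Overall sucrose balance (none leaves overhead): sucrose in fresh feed = sucrose in product, i.e. 864.9×0.313 = (1−0.220)·M·0.451.
M = 270.71/(0.451×0.780) = 769.55 lb/h.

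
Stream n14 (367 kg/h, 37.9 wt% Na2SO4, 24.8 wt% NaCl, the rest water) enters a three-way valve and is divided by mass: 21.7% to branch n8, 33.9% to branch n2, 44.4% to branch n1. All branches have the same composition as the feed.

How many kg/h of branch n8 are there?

79.64 kg/h

Branch n8 flow = 0.217×367 = 79.639 kg/h.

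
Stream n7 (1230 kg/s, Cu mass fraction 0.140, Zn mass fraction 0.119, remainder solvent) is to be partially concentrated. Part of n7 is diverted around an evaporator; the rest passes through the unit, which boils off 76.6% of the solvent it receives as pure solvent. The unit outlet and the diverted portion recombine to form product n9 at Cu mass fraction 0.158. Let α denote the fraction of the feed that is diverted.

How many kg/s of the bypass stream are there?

All 1230×0.140 = 172.2 kg/s of Cu reaches n9, so n9 = 172.2/0.158 = 1089.9 kg/s and vapour = 140.13 kg/s.
The evaporator receives (1−α)·1230 of feed at 0.741 solvent and removes 0.766 of that solvent:
0.766×0.741×(1−α)×1230 = 140.13
(1−α) = 140.13/698.16 = 0.2007;  α = 0.7993.
Bypass flow = 0.7993×1230 = 983.13 kg/s.

983.1 kg/s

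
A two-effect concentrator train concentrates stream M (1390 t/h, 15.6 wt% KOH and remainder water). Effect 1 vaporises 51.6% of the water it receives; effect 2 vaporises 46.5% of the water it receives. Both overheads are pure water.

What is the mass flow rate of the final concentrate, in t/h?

water in feed = 1390×0.844 = 1173.2 t/h.
After stage 1: water left = (1−0.516)×1173.2 = 567.81; stream total = 784.65 t/h.
After stage 2: water left = (1−0.465)×567.81 = 303.78; final concentrate = 520.62 t/h.

520.6 t/h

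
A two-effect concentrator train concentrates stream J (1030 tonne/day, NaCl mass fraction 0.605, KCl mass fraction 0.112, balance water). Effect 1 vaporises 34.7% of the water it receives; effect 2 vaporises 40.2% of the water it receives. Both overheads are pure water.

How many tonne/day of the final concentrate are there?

water in feed = 1030×0.283 = 291.49 tonne/day.
After stage 1: water left = (1−0.347)×291.49 = 190.34; stream total = 928.85 tonne/day.
After stage 2: water left = (1−0.402)×190.34 = 113.83; final concentrate = 852.34 tonne/day.

852.3 tonne/day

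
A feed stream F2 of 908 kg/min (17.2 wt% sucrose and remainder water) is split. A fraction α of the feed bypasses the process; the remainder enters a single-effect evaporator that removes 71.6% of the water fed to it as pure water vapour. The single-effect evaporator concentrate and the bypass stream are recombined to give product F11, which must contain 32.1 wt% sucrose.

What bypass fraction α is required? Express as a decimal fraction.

All 908×0.172 = 156.18 kg/min of sucrose reaches F11, so F11 = 156.18/0.321 = 486.53 kg/min and vapour = 421.47 kg/min.
The evaporator receives (1−α)·908 of feed at 0.828 water and removes 0.716 of that water:
0.716×0.828×(1−α)×908 = 421.47
(1−α) = 421.47/538.31 = 0.7830;  α = 0.2170.

0.217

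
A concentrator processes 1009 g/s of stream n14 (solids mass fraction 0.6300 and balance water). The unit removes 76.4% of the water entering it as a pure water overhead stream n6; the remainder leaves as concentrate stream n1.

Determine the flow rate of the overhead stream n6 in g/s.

285.2 g/s

water entering = 1009×0.370 = 373.33 g/s; overhead removed = 0.764×373.33 = 285.22 g/s.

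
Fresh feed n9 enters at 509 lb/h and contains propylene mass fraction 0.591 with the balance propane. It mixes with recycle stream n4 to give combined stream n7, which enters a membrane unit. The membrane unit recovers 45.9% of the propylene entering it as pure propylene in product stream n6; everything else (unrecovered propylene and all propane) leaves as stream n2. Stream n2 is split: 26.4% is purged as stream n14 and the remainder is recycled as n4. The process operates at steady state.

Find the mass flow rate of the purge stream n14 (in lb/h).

279.6 lb/h

propane enters only via n9 and leaves only via the purge: 509×0.409 = 0.264×(propane in n2), and the membrane unit passes all propane, so propane in n7 = propane in n2 = 788.56 lb/h.
propylene in n7: m_A = 509×0.591 + (1−0.264)·(1−0.459)·m_A, so m_A = 300.82/0.6018 = 499.85 lb/h.
n2 = (1−0.459)×499.85 + 788.56 = 1059 lb/h.
Purge n14 = 0.264×1059 = 279.57 lb/h.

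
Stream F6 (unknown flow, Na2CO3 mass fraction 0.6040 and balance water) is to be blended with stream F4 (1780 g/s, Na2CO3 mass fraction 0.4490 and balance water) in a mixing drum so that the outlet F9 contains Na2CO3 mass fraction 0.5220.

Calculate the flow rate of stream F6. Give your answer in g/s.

Let F6 be the unknown flow. Total out = 1780 + F6.
Na2CO3 balance: 799.22 + 0.604·F6 = 0.522·(1780 + F6)
(0.604 − 0.522)·F6 = 0.522×1780 − 799.22 = 129.94
F6 = 129.94 / 0.082 = 1584.6 g/s

1585 g/s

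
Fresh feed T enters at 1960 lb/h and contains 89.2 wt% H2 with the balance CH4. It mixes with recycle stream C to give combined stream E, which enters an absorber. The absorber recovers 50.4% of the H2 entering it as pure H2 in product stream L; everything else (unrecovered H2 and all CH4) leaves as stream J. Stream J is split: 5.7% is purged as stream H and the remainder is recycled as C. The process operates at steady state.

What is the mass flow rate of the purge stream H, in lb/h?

304.5 lb/h

CH4 enters only via T and leaves only via the purge: 1960×0.108 = 0.057×(CH4 in J), and the absorber passes all CH4, so CH4 in E = CH4 in J = 3713.7 lb/h.
H2 in E: m_A = 1960×0.892 + (1−0.057)·(1−0.504)·m_A, so m_A = 1748.3/0.5323 = 3284.6 lb/h.
J = (1−0.504)×3284.6 + 3713.7 = 5342.9 lb/h.
Purge H = 0.057×5342.9 = 304.54 lb/h.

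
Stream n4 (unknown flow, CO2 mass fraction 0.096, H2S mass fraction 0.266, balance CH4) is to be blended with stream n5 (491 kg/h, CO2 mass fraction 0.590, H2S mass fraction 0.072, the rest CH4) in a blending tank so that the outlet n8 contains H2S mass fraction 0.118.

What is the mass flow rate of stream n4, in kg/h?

Let n4 be the unknown flow. Total out = 491 + n4.
H2S balance: 35.352 + 0.266·n4 = 0.118·(491 + n4)
(0.266 − 0.118)·n4 = 0.118×491 − 35.352 = 22.586
n4 = 22.586 / 0.148 = 152.61 kg/h

152.6 kg/h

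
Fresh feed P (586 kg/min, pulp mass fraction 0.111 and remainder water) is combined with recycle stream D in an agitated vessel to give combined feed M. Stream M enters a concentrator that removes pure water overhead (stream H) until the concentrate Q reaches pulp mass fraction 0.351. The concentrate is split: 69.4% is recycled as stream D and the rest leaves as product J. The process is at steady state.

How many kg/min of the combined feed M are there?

Overall pulp balance (none leaves overhead): pulp in fresh feed = pulp in product, i.e. 586×0.111 = (1−0.694)·Q·0.351.
Q = 65.046/(0.351×0.306) = 605.61 kg/min.
Recycle D = 0.694×605.61 = 420.29 kg/min.
Combined feed M = 586 + 420.29 = 1006.3 kg/min.

1006 kg/min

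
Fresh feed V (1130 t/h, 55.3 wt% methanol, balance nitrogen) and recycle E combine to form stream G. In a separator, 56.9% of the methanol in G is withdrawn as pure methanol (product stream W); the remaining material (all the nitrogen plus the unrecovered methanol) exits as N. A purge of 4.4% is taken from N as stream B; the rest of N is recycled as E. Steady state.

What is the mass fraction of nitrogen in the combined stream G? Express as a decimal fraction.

0.915

nitrogen enters only via V and leaves only via the purge: 1130×0.447 = 0.044×(nitrogen in N), and the separator passes all nitrogen, so nitrogen in G = nitrogen in N = 11480 t/h.
methanol in G: m_A = 1130×0.553 + (1−0.044)·(1−0.569)·m_A, so m_A = 624.89/0.5880 = 1062.8 t/h.
G = 1062.8 + 11480 = 12543 t/h.
nitrogen fraction in G = 11480/12543 = 0.915.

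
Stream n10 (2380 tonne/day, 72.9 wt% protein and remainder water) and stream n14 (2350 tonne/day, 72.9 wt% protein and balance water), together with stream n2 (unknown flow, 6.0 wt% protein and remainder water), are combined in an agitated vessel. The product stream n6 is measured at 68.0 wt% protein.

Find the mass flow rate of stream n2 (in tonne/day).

Let n2 be the unknown flow. Total out = 4730 + n2.
protein balance: 3448.2 + 0.060·n2 = 0.680·(4730 + n2)
(0.060 − 0.680)·n2 = 0.680×4730 − 3448.2 = -231.77
n2 = -231.77 / -0.620 = 373.82 tonne/day

373.8 tonne/day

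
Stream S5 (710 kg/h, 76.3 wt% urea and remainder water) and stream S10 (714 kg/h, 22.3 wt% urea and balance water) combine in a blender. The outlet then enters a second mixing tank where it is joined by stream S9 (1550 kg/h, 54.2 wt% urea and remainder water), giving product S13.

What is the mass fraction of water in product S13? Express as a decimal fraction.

0.482

Overall, product flow = 2974 kg/h.
water in = 710×0.237 + 714×0.777 + 1550×0.458 = 1432.9 kg/h.
water fraction in S13 = 0.482.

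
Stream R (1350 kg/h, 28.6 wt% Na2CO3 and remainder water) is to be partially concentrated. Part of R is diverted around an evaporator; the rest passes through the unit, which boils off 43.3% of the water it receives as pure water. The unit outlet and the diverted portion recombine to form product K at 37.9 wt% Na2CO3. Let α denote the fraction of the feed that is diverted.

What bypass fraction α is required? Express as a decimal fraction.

All 1350×0.286 = 386.1 kg/h of Na2CO3 reaches K, so K = 386.1/0.379 = 1018.7 kg/h and vapour = 331.27 kg/h.
The evaporator receives (1−α)·1350 of feed at 0.714 water and removes 0.433 of that water:
0.433×0.714×(1−α)×1350 = 331.27
(1−α) = 331.27/417.37 = 0.7937;  α = 0.2063.

0.206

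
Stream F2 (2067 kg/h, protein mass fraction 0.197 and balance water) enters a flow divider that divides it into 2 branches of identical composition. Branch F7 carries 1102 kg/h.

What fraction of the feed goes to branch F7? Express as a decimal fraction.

0.533

Fraction to F7 = 1102/2067 = 0.5331.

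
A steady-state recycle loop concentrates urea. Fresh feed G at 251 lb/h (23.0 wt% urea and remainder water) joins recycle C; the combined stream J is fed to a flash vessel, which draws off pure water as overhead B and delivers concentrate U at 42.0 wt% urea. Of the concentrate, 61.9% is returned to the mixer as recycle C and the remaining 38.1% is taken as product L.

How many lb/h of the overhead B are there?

Overall urea balance (none leaves overhead): urea in fresh feed = urea in product, i.e. 251×0.230 = (1−0.619)·U·0.420.
U = 57.73/(0.420×0.381) = 360.77 lb/h.
Recycle C = 0.619×360.77 = 223.32 lb/h.
Combined feed J = 251 + 223.32 = 474.32 lb/h.
Overhead B = J − U = 474.32 − 360.77 = 113.55 lb/h.

113.5 lb/h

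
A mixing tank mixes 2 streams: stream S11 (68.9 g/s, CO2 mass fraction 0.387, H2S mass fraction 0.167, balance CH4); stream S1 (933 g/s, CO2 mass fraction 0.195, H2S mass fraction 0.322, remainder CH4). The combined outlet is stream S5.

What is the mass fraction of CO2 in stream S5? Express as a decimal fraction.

Total flow out = 68.9 + 933 = 1001.9 g/s.
CO2 in = 68.9×0.387 + 933×0.195 = 208.6 g/s.
CO2 mass fraction in S5 = 208.6/1001.9 = 0.208.

0.208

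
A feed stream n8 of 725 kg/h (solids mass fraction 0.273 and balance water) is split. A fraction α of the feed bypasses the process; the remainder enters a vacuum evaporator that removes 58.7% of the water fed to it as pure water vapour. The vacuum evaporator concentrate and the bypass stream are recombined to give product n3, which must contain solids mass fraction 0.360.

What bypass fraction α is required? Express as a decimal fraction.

0.434

All 725×0.273 = 197.93 kg/h of solids reaches n3, so n3 = 197.93/0.360 = 549.79 kg/h and vapour = 175.21 kg/h.
The evaporator receives (1−α)·725 of feed at 0.727 water and removes 0.587 of that water:
0.587×0.727×(1−α)×725 = 175.21
(1−α) = 175.21/309.39 = 0.5663;  α = 0.4337.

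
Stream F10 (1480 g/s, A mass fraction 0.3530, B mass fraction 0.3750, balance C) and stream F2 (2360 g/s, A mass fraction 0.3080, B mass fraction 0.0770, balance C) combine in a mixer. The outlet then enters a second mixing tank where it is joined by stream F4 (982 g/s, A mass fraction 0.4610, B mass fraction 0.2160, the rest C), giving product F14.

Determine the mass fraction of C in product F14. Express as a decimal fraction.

Overall, product flow = 4822 g/s.
C in = 1480×0.272 + 2360×0.615 + 982×0.323 = 2171.1 g/s.
C fraction in F14 = 0.4503.

0.4503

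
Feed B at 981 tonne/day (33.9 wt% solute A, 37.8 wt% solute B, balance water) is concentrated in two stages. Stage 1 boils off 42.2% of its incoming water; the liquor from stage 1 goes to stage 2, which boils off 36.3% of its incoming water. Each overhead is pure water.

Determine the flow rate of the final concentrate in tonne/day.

water in feed = 981×0.283 = 277.62 tonne/day.
After stage 1: water left = (1−0.422)×277.62 = 160.47; stream total = 863.84 tonne/day.
After stage 2: water left = (1−0.363)×160.47 = 102.22; final concentrate = 805.59 tonne/day.

805.6 tonne/day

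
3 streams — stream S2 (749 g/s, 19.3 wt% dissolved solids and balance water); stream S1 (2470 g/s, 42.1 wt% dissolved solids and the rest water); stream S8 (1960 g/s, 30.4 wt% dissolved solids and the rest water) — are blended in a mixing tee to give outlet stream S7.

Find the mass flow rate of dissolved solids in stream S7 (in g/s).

1780 g/s

dissolved solids out = dissolved solids in = 749×0.193 + 2470×0.421 + 1960×0.304 = 1780.3 g/s.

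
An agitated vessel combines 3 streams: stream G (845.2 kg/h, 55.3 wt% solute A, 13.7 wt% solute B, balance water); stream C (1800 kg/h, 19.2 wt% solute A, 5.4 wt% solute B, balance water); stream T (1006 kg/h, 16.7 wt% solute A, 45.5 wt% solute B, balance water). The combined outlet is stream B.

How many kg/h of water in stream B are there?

1999 kg/h

water out = water in = 845.2×0.310 + 1800×0.754 + 1006×0.378 = 1999.5 kg/h.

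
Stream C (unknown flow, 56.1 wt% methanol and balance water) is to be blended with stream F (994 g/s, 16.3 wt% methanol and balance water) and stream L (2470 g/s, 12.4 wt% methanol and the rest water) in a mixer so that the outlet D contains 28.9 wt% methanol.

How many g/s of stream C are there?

Let C be the unknown flow. Total out = 3464 + C.
methanol balance: 468.3 + 0.561·C = 0.289·(3464 + C)
(0.561 − 0.289)·C = 0.289×3464 − 468.3 = 532.79
C = 532.79 / 0.272 = 1958.8 g/s

1959 g/s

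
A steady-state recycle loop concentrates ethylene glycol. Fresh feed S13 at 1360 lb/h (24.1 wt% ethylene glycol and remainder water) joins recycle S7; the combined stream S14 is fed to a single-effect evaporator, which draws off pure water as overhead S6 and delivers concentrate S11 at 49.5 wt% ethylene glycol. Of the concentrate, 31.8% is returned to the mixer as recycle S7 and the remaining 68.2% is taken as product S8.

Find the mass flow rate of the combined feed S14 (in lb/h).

Overall ethylene glycol balance (none leaves overhead): ethylene glycol in fresh feed = ethylene glycol in product, i.e. 1360×0.241 = (1−0.318)·S11·0.495.
S11 = 327.76/(0.495×0.682) = 970.88 lb/h.
Recycle S7 = 0.318×970.88 = 308.74 lb/h.
Combined feed S14 = 1360 + 308.74 = 1668.7 lb/h.

1669 lb/h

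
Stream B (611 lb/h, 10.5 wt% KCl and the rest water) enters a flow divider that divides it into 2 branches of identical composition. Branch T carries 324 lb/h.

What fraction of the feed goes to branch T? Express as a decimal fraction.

0.530

Fraction to T = 324/611 = 0.5303.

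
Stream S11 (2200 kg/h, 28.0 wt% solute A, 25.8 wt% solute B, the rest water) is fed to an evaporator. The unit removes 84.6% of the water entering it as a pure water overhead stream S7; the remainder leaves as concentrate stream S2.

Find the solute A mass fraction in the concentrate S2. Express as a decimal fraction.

0.460

solute A is not removed: 2200×0.280 = 616 kg/h of solute A enters S2.
water entering = 2200×0.462 = 1016.4 kg/h; overhead removed = 0.846×1016.4 = 859.87 kg/h.
Concentrate = 2200 − 859.87 = 1340.1 kg/h.
Mass fraction = 616/1340.1 = 0.460.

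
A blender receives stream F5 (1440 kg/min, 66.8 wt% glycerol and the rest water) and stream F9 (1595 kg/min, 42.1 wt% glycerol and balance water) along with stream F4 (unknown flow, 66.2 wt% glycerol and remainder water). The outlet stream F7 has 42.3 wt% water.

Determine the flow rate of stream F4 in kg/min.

1386 kg/min

Let F4 be the unknown flow. Total out = 3035 + F4.
water balance: 1401.6 + 0.338·F4 = 0.423·(3035 + F4)
(0.338 − 0.423)·F4 = 0.423×3035 − 1401.6 = -117.78
F4 = -117.78 / -0.085 = 1385.6 kg/min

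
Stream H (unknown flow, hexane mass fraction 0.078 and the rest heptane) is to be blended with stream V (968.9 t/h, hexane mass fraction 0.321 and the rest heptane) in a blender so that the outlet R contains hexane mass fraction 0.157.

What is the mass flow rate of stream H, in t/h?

2011 t/h

Let H be the unknown flow. Total out = 968.9 + H.
hexane balance: 311.02 + 0.078·H = 0.157·(968.9 + H)
(0.078 − 0.157)·H = 0.157×968.9 − 311.02 = -158.9
H = -158.9 / -0.079 = 2011.4 t/h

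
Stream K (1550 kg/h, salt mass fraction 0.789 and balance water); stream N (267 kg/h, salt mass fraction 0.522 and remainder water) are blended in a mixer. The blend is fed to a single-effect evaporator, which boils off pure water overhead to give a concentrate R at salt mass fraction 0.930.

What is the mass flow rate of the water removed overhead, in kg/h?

352.1 kg/h

salt entering = 1550×0.789 + 267×0.522 = 1362.3 kg/h.
All salt reports to R, so R = 1362.3/0.930 = 1464.9 kg/h.
Total feed = 1817 kg/h; overhead = 1817 − 1464.9 = 352.14 kg/h.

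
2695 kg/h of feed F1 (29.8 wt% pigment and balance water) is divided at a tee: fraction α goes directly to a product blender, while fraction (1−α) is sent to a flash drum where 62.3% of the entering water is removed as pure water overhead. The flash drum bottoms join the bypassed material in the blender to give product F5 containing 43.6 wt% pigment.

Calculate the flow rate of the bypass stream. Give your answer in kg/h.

744.6 kg/h

All 2695×0.298 = 803.11 kg/h of pigment reaches F5, so F5 = 803.11/0.436 = 1842 kg/h and vapour = 853 kg/h.
The evaporator receives (1−α)·2695 of feed at 0.702 water and removes 0.623 of that water:
0.623×0.702×(1−α)×2695 = 853
(1−α) = 853/1178.6 = 0.7237;  α = 0.2763.
Bypass flow = 0.2763×2695 = 744.59 kg/h.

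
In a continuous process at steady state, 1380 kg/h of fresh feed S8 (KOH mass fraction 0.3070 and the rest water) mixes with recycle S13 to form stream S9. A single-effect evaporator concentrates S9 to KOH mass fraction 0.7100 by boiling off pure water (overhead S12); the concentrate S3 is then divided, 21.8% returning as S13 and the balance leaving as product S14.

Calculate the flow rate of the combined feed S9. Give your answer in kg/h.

Overall KOH balance (none leaves overhead): KOH in fresh feed = KOH in product, i.e. 1380×0.307 = (1−0.218)·S3·0.710.
S3 = 423.66/(0.710×0.782) = 763.05 kg/h.
Recycle S13 = 0.218×763.05 = 166.34 kg/h.
Combined feed S9 = 1380 + 166.34 = 1546.3 kg/h.

1546 kg/h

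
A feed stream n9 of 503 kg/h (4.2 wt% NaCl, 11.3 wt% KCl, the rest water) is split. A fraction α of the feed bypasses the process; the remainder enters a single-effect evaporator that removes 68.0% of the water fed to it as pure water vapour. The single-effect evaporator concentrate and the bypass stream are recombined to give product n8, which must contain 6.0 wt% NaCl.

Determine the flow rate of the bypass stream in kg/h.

240.4 kg/h

All 503×0.042 = 21.126 kg/h of NaCl reaches n8, so n8 = 21.126/0.060 = 352.1 kg/h and vapour = 150.9 kg/h.
The evaporator receives (1−α)·503 of feed at 0.845 water and removes 0.680 of that water:
0.680×0.845×(1−α)×503 = 150.9
(1−α) = 150.9/289.02 = 0.5221;  α = 0.4779.
Bypass flow = 0.4779×503 = 240.38 kg/h.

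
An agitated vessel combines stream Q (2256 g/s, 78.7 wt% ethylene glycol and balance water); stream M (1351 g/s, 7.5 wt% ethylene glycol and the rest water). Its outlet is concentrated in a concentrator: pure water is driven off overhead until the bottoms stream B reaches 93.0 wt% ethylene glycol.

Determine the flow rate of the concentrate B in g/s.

2018 g/s

ethylene glycol entering = 2256×0.787 + 1351×0.075 = 1876.8 g/s.
All ethylene glycol reports to B, so B = 1876.8/0.930 = 2018.1 g/s.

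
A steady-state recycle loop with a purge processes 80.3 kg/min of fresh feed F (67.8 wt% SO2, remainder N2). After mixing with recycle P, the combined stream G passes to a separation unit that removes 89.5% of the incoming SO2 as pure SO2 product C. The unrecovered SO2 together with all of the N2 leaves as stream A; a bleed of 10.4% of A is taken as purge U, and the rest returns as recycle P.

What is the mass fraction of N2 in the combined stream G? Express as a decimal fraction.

N2 enters only via F and leaves only via the purge: 80.3×0.322 = 0.104×(N2 in A), and the separation unit passes all N2, so N2 in G = N2 in A = 248.62 kg/min.
SO2 in G: m_A = 80.3×0.678 + (1−0.104)·(1−0.895)·m_A, so m_A = 54.443/0.9059 = 60.097 kg/min.
G = 60.097 + 248.62 = 308.72 kg/min.
N2 fraction in G = 248.62/308.72 = 0.805.

0.805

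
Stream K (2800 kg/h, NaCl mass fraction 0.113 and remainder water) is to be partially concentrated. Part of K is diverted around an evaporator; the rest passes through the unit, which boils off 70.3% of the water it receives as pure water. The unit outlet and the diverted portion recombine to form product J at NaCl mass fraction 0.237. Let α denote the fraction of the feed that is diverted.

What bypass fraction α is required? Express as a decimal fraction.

All 2800×0.113 = 316.4 kg/h of NaCl reaches J, so J = 316.4/0.237 = 1335 kg/h and vapour = 1465 kg/h.
The evaporator receives (1−α)·2800 of feed at 0.887 water and removes 0.703 of that water:
0.703×0.887×(1−α)×2800 = 1465
(1−α) = 1465/1746 = 0.8391;  α = 0.1609.

0.161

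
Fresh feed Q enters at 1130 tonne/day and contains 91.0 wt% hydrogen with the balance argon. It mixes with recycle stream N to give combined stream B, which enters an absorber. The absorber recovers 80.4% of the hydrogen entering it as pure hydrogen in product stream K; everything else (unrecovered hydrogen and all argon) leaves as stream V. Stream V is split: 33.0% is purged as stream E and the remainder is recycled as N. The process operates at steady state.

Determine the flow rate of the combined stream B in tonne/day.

1492 tonne/day

argon enters only via Q and leaves only via the purge: 1130×0.090 = 0.330×(argon in V), and the absorber passes all argon, so argon in B = argon in V = 308.18 tonne/day.
hydrogen in B: m_A = 1130×0.910 + (1−0.330)·(1−0.804)·m_A, so m_A = 1028.3/0.8687 = 1183.8 tonne/day.
B = 1183.8 + 308.18 = 1491.9 tonne/day.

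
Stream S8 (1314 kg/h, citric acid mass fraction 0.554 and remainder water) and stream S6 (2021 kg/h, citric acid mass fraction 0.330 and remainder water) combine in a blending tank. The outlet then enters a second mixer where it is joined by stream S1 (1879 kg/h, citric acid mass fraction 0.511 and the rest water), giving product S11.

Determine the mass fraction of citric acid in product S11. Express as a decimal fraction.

0.452

Overall, product flow = 5214 kg/h.
citric acid in = 1314×0.554 + 2021×0.330 + 1879×0.511 = 2355.1 kg/h.
citric acid fraction in S11 = 0.452.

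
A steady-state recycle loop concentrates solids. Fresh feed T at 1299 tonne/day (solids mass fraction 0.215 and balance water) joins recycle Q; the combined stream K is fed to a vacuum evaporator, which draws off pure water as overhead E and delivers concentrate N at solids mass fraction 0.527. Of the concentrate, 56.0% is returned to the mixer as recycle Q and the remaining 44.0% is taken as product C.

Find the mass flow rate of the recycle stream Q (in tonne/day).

Overall solids balance (none leaves overhead): solids in fresh feed = solids in product, i.e. 1299×0.215 = (1−0.560)·N·0.527.
N = 279.28/(0.527×0.440) = 1204.4 tonne/day.
Recycle Q = 0.560×1204.4 = 674.49 tonne/day.

674.5 tonne/day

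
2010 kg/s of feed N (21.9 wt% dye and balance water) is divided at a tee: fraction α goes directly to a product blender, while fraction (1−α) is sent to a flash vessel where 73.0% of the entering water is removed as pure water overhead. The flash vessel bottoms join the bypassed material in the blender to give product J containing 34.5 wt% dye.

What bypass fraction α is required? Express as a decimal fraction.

All 2010×0.219 = 440.19 kg/s of dye reaches J, so J = 440.19/0.345 = 1275.9 kg/s and vapour = 734.09 kg/s.
The evaporator receives (1−α)·2010 of feed at 0.781 water and removes 0.730 of that water:
0.730×0.781×(1−α)×2010 = 734.09
(1−α) = 734.09/1146 = 0.6406;  α = 0.3594.

0.359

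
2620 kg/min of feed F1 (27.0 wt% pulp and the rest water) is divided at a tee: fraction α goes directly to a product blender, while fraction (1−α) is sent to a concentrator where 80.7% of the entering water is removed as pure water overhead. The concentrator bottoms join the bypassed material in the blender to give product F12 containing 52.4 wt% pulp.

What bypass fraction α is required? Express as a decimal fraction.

All 2620×0.270 = 707.4 kg/min of pulp reaches F12, so F12 = 707.4/0.524 = 1350 kg/min and vapour = 1270 kg/min.
The evaporator receives (1−α)·2620 of feed at 0.730 water and removes 0.807 of that water:
0.807×0.730×(1−α)×2620 = 1270
(1−α) = 1270/1543.5 = 0.8228;  α = 0.1772.

0.177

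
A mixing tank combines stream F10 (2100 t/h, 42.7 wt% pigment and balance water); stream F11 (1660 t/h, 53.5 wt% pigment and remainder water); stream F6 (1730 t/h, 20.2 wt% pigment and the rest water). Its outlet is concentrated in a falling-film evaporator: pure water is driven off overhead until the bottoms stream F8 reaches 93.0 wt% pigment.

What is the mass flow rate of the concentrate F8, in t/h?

pigment entering = 2100×0.427 + 1660×0.535 + 1730×0.202 = 2134.3 t/h.
All pigment reports to F8, so F8 = 2134.3/0.930 = 2294.9 t/h.

2295 t/h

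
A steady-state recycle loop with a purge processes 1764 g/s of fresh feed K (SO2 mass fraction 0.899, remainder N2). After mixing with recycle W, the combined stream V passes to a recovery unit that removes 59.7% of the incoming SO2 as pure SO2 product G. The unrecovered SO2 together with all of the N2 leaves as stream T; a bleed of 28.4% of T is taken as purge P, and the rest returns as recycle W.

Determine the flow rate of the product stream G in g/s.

SO2 in V: m_A = 1764×0.899 + (1−0.284)·(1−0.597)·m_A, so m_A = 1585.8/0.7115 = 2229 g/s.
Product G = 0.597×2229 = 1330.7 g/s.

1331 g/s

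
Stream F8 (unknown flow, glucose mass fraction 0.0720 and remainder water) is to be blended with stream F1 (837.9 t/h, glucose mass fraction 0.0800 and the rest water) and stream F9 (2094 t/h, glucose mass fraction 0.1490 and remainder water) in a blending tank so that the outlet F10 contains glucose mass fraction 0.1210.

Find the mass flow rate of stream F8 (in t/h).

495.5 t/h

Let F8 be the unknown flow. Total out = 2931.9 + F8.
glucose balance: 379.04 + 0.072·F8 = 0.121·(2931.9 + F8)
(0.072 − 0.121)·F8 = 0.121×2931.9 − 379.04 = -24.278
F8 = -24.278 / -0.049 = 495.47 t/h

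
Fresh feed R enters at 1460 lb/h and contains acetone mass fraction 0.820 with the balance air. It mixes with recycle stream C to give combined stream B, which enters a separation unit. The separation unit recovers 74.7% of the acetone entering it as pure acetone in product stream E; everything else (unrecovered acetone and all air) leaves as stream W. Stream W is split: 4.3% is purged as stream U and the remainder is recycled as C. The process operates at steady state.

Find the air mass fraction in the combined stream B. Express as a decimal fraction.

air enters only via R and leaves only via the purge: 1460×0.180 = 0.043×(air in W), and the separation unit passes all air, so air in B = air in W = 6111.6 lb/h.
acetone in B: m_A = 1460×0.820 + (1−0.043)·(1−0.747)·m_A, so m_A = 1197.2/0.7579 = 1579.7 lb/h.
B = 1579.7 + 6111.6 = 7691.3 lb/h.
air fraction in B = 6111.6/7691.3 = 0.795.

0.795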